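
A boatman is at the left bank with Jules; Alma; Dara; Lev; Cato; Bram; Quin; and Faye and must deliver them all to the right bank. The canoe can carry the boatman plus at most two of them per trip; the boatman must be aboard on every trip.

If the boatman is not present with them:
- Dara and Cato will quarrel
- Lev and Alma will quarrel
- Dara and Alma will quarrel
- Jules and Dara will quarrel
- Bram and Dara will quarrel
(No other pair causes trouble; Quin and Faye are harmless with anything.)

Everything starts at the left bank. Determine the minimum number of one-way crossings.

9

Counting alone: the boatman can take at most 2 across per trip to the right bank, so moving all 8 needs at least 4 loaded trips out, with a return between consecutive ones — at least 7 crossings.
The safety rule pushes this higher. Following every safe sequence of crossings, the most of the 8 that can be at the right bank as the canoe arrives there on crossing 7 is 7 — never all 8.
So no plan with fewer than 9 crossings exists, and this one achieves 9:
1. Boatman goes to the right bank with Alma and Dara.
2. Boatman goes back to the left bank with Alma.
3. Boatman goes to the right bank with Alma and Jules.
4. Boatman goes back to the left bank with Dara.
5. Boatman goes to the right bank with Bram and Cato.
6. Boatman goes back to the left bank alone.
7. Boatman goes to the right bank with Faye and Quin.
8. Boatman goes back to the left bank alone.
9. Boatman goes to the right bank with Dara and Lev.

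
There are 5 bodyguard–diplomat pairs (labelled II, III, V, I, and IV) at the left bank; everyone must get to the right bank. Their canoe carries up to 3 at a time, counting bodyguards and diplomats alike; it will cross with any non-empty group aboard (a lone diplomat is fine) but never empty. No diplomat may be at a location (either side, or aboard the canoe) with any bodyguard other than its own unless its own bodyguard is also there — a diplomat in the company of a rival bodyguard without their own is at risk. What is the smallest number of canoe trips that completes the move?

Counting alone: each trip to the right bank takes at most 3 across and each return brings at least 1 back, so after t trips out (and t−1 returns) at most 3t − (t−1) of the 10 are across; that first reaches 10 at t = 5, so at least 9 crossings are needed.
The safety rule pushes this higher. Following every safe sequence of crossings, the most of the 10 that can be at the right bank as the canoe arrives there on crossing 9 is 9 — never all 10.
So no plan with fewer than 11 crossings exists, and this one achieves 11:
1. bodyguard II and diplomat II cross → the right bank.
2. bodyguard II crosses ← the left bank.
3. diplomat I, diplomat III, and diplomat V cross → the right bank.
4. diplomat II crosses ← the left bank.
5. bodyguard I, bodyguard III, and bodyguard V cross → the right bank.
6. bodyguard III and diplomat III cross ← the left bank.
7. bodyguard II, bodyguard III, and bodyguard IV cross → the right bank.
8. diplomat V crosses ← the left bank.
9. diplomat II and diplomat III cross → the right bank.
10. diplomat II crosses ← the left bank.
11. diplomat II, diplomat IV, and diplomat V cross → the right bank.

11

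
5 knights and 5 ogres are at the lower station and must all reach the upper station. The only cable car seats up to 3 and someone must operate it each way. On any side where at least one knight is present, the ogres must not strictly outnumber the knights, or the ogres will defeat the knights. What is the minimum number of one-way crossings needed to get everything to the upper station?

11

Counting alone: each trip to the upper station takes at most 3 across and each return brings at least 1 back, so after t trips out (and t−1 returns) at most 3t − (t−1) of the 10 are across; that first reaches 10 at t = 5, so at least 9 crossings are needed.
The safety rule pushes this higher. Following every safe sequence of crossings, the most of the 10 that can be at the upper station as the cable car arrives there on crossing 9 is 9 — never all 10.
So no plan with fewer than 11 crossings exists, and this one achieves 11:
1. 2 ogres → the upper station.  (the lower station: 5K 3O; the upper station: 0K 2O)
2. 1 ogre ← the lower station.  (the lower station: 5K 4O; the upper station: 0K 1O)
3. 3 ogres → the upper station.  (the lower station: 5K 1O; the upper station: 0K 4O)
4. 1 ogre ← the lower station.  (the lower station: 5K 2O; the upper station: 0K 3O)
5. 3 knights → the upper station.  (the lower station: 2K 2O; the upper station: 3K 3O)
6. 1 knight and 1 ogre ← the lower station.  (the lower station: 3K 3O; the upper station: 2K 2O)
7. 3 knights → the upper station.  (the lower station: 0K 3O; the upper station: 5K 2O)
8. 1 ogre ← the lower station.  (the lower station: 0K 4O; the upper station: 5K 1O)
9. 2 ogres → the upper station.  (the lower station: 0K 2O; the upper station: 5K 3O)
10. 1 ogre ← the lower station.  (the lower station: 0K 3O; the upper station: 5K 2O)
11. 3 ogres → the upper station.  (the lower station: 0K 0O; the upper station: 5K 5O)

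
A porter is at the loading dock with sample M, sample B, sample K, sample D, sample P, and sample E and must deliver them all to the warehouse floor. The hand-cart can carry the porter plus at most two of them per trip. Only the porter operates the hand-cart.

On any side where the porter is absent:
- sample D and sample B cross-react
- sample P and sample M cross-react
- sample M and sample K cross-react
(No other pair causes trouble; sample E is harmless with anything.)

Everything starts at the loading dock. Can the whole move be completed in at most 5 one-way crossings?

No

Counting alone: the porter can take at most 2 across per trip to the warehouse floor, so moving all 6 needs at least 3 loaded trips out, with a return between consecutive ones — at least 5 crossings.
The safety rule pushes this higher. Following every safe sequence of crossings, the most of the 6 that can be at the warehouse floor as the hand-cart arrives there on crossing 5 is 5 — never all 6.
So the move cannot be finished within 5 crossings. (The shortest complete plan takes 7:)
1. Porter goes to the warehouse floor with sample B and sample M.
2. Porter goes back to the loading dock alone.
3. Porter goes to the warehouse floor with sample K.
4. Porter goes back to the loading dock with sample M.
5. Porter goes to the warehouse floor with sample E and sample P.
6. Porter goes back to the loading dock alone.
7. Porter goes to the warehouse floor with sample D and sample M.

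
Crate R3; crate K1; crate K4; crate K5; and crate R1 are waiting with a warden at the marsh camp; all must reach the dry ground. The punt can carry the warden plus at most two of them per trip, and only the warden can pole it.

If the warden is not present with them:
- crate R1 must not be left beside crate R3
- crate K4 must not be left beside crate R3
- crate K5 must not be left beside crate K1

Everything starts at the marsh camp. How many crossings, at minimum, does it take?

5

Counting alone: the warden can take at most 2 across per trip to the dry ground, so moving all 5 needs at least 3 loaded trips out, with a return between consecutive ones — at least 5 crossings.
The plan below uses exactly 5 crossings, so it is optimal:
1. Warden goes to the dry ground with crate K1 and crate R3.  [the marsh camp: crate K4, crate K5, crate R1 | the dry ground: crate K1, crate R3]
2. Warden goes back to the marsh camp alone.  [the marsh camp: crate K4, crate K5, crate R1 | the dry ground: crate K1, crate R3]
3. Warden goes to the dry ground with crate K4 and crate R1.  [the marsh camp: crate K5 | the dry ground: crate K1, crate K4, crate R1, crate R3]
4. Warden goes back to the marsh camp with crate R3.  [the marsh camp: crate K5, crate R3 | the dry ground: crate K1, crate K4, crate R1]
5. Warden goes to the dry ground with crate K5 and crate R3.  [the marsh camp: — | the dry ground: crate K1, crate K4, crate K5, crate R1, crate R3]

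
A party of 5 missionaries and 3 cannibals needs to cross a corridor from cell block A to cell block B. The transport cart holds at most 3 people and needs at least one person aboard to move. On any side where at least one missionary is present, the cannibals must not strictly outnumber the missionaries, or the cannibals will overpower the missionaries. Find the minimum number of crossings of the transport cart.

Counting alone: each trip to cell block B takes at most 3 across and each return brings at least 1 back, so after t trips out (and t−1 returns) at most 3t − (t−1) of the 8 are across; that first reaches 8 at t = 4, so at least 7 crossings are needed.
The plan below uses exactly 7 crossings, so it is optimal:
1. 2 cannibals → cell block B.  (cell block A: 5M 1C; cell block B: 0M 2C)
2. 1 cannibal ← cell block A.  (cell block A: 5M 2C; cell block B: 0M 1C)
3. 2 missionaries and 1 cannibal → cell block B.  (cell block A: 3M 1C; cell block B: 2M 2C)
4. 1 cannibal ← cell block A.  (cell block A: 3M 2C; cell block B: 2M 1C)
5. 1 missionary and 2 cannibals → cell block B.  (cell block A: 2M 0C; cell block B: 3M 3C)
6. 1 cannibal ← cell block A.  (cell block A: 2M 1C; cell block B: 3M 2C)
7. 2 missionaries and 1 cannibal → cell block B.  (cell block A: 0M 0C; cell block B: 5M 3C)

7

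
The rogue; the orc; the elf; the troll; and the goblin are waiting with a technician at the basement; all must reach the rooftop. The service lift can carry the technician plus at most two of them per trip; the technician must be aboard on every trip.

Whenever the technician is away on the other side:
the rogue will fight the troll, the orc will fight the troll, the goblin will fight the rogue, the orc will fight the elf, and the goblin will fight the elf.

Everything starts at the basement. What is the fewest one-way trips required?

impossible

Whatever the first load, the items left behind include a forbidden pair without the technician. No opening move is safe, so no plan exists.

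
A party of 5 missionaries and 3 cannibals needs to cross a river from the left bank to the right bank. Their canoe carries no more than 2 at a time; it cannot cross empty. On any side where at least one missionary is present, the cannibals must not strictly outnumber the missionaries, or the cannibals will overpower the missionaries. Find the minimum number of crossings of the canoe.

13

Counting alone: each trip to the right bank takes at most 2 across and each return brings at least 1 back, so after t trips out (and t−1 returns) at most 2t − (t−1) of the 8 are across; that first reaches 8 at t = 7, so at least 13 crossings are needed.
The plan below uses exactly 13 crossings, so it is optimal:
1. 2 cannibals → the right bank.  (the left bank: 5M 1C; the right bank: 0M 2C)
2. 1 cannibal ← the left bank.  (the left bank: 5M 2C; the right bank: 0M 1C)
3. 2 cannibals → the right bank.  (the left bank: 5M 0C; the right bank: 0M 3C)
4. 1 cannibal ← the left bank.  (the left bank: 5M 1C; the right bank: 0M 2C)
5. 2 missionaries → the right bank.  (the left bank: 3M 1C; the right bank: 2M 2C)
6. 1 cannibal ← the left bank.  (the left bank: 3M 2C; the right bank: 2M 1C)
7. 1 missionary and 1 cannibal → the right bank.  (the left bank: 2M 1C; the right bank: 3M 2C)
8. 1 cannibal ← the left bank.  (the left bank: 2M 2C; the right bank: 3M 1C)
9. 2 cannibals → the right bank.  (the left bank: 2M 0C; the right bank: 3M 3C)
10. 1 cannibal ← the left bank.  (the left bank: 2M 1C; the right bank: 3M 2C)
11. 1 missionary and 1 cannibal → the right bank.  (the left bank: 1M 0C; the right bank: 4M 3C)
12. 1 cannibal ← the left bank.  (the left bank: 1M 1C; the right bank: 4M 2C)
13. 1 missionary and 1 cannibal → the right bank.  (the left bank: 0M 0C; the right bank: 5M 3C)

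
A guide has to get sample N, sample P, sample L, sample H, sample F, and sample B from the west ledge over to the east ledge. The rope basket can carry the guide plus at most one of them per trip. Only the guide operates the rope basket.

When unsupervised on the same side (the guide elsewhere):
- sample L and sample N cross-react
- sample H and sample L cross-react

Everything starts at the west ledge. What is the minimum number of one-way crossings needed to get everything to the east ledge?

13

Counting alone: the guide can take at most 1 across per trip to the east ledge, so moving all 6 needs at least 6 loaded trips out, with a return between consecutive ones — at least 11 crossings.
The safety rule pushes this higher. Following every safe sequence of crossings, the most of the 6 that can be at the east ledge as the rope basket arrives there on crossing 11 is 5 — never all 6.
So no plan with fewer than 13 crossings exists, and this one achieves 13:
1. Guide goes to the east ledge with sample L.
2. Guide goes back to the west ledge alone.
3. Guide goes to the east ledge with sample N.
4. Guide goes back to the west ledge with sample L.
5. Guide goes to the east ledge with sample H.
6. Guide goes back to the west ledge alone.
7. Guide goes to the east ledge with sample P.
8. Guide goes back to the west ledge alone.
9. Guide goes to the east ledge with sample F.
10. Guide goes back to the west ledge alone.
11. Guide goes to the east ledge with sample B.
12. Guide goes back to the west ledge alone.
13. Guide goes to the east ledge with sample L.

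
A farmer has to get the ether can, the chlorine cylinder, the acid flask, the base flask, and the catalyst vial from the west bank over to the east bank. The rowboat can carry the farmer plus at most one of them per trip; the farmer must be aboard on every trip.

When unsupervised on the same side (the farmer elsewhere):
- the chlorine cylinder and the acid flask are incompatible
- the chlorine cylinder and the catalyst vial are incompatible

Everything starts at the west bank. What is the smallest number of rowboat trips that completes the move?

11

Counting alone: the farmer can take at most 1 across per trip to the east bank, so moving all 5 needs at least 5 loaded trips out, with a return between consecutive ones — at least 9 crossings.
The safety rule pushes this higher. Following every safe sequence of crossings, the most of the 5 that can be at the east bank as the rowboat arrives there on crossing 9 is 4 — never all 5.
So no plan with fewer than 11 crossings exists, and this one achieves 11:
1. Farmer goes to the east bank with the chlorine cylinder.  [the west bank: the acid flask, the base flask, the catalyst vial, the ether can | the east bank: the chlorine cylinder]
2. Farmer goes back to the west bank alone.  [the west bank: the acid flask, the base flask, the catalyst vial, the ether can | the east bank: the chlorine cylinder]
3. Farmer goes to the east bank with the ether can.  [the west bank: the acid flask, the base flask, the catalyst vial | the east bank: the chlorine cylinder, the ether can]
4. Farmer goes back to the west bank alone.  [the west bank: the acid flask, the base flask, the catalyst vial | the east bank: the chlorine cylinder, the ether can]
5. Farmer goes to the east bank with the acid flask.  [the west bank: the base flask, the catalyst vial | the east bank: the acid flask, the chlorine cylinder, the ether can]
6. Farmer goes back to the west bank with the chlorine cylinder.  [the west bank: the base flask, the catalyst vial, the chlorine cylinder | the east bank: the acid flask, the ether can]
7. Farmer goes to the east bank with the catalyst vial.  [the west bank: the base flask, the chlorine cylinder | the east bank: the acid flask, the catalyst vial, the ether can]
8. Farmer goes back to the west bank alone.  [the west bank: the base flask, the chlorine cylinder | the east bank: the acid flask, the catalyst vial, the ether can]
9. Farmer goes to the east bank with the base flask.  [the west bank: the chlorine cylinder | the east bank: the acid flask, the base flask, the catalyst vial, the ether can]
10. Farmer goes back to the west bank alone.  [the west bank: the chlorine cylinder | the east bank: the acid flask, the base flask, the catalyst vial, the ether can]
11. Farmer goes to the east bank with the chlorine cylinder.  [the west bank: — | the east bank: the acid flask, the base flask, the catalyst vial, the chlorine cylinder, the ether can]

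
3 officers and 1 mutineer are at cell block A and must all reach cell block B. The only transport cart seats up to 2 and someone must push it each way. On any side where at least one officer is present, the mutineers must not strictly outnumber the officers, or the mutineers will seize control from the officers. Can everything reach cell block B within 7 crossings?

Yes

Yes — this plan uses 5 crossings (≤ 7):
1. 1 officer and 1 mutineer → cell block B.  (cell block A: 2O 0M; cell block B: 1O 1M)
2. 1 mutineer ← cell block A.  (cell block A: 2O 1M; cell block B: 1O 0M)
3. 1 officer and 1 mutineer → cell block B.  (cell block A: 1O 0M; cell block B: 2O 1M)
4. 1 mutineer ← cell block A.  (cell block A: 1O 1M; cell block B: 2O 0M)
5. 1 officer and 1 mutineer → cell block B.  (cell block A: 0O 0M; cell block B: 3O 1M)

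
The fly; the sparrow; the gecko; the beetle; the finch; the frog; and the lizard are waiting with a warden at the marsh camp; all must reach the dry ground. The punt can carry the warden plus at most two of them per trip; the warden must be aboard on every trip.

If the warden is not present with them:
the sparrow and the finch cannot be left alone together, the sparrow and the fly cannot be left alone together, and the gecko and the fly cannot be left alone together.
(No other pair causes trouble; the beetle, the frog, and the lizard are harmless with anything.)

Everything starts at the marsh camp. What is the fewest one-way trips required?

Counting alone: the warden can take at most 2 across per trip to the dry ground, so moving all 7 needs at least 4 loaded trips out, with a return between consecutive ones — at least 7 crossings.
The plan below uses exactly 7 crossings, so it is optimal:
1. Warden goes to the dry ground with the fly and the sparrow.  [the marsh camp: the beetle, the finch, the frog, the gecko, the lizard | the dry ground: the fly, the sparrow]
2. Warden goes back to the marsh camp with the fly.  [the marsh camp: the beetle, the finch, the fly, the frog, the gecko, the lizard | the dry ground: the sparrow]
3. Warden goes to the dry ground with the beetle and the gecko.  [the marsh camp: the finch, the fly, the frog, the lizard | the dry ground: the beetle, the gecko, the sparrow]
4. Warden goes back to the marsh camp alone.  [the marsh camp: the finch, the fly, the frog, the lizard | the dry ground: the beetle, the gecko, the sparrow]
5. Warden goes to the dry ground with the frog and the lizard.  [the marsh camp: the finch, the fly | the dry ground: the beetle, the frog, the gecko, the lizard, the sparrow]
6. Warden goes back to the marsh camp alone.  [the marsh camp: the finch, the fly | the dry ground: the beetle, the frog, the gecko, the lizard, the sparrow]
7. Warden goes to the dry ground with the finch and the fly.  [the marsh camp: — | the dry ground: the beetle, the finch, the fly, the frog, the gecko, the lizard, the sparrow]

7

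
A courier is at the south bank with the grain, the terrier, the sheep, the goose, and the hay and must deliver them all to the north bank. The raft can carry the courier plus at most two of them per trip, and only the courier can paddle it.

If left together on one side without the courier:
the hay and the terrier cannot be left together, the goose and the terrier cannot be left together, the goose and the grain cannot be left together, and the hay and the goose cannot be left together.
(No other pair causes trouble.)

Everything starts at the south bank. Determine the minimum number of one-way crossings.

Counting alone: the courier can take at most 2 across per trip to the north bank, so moving all 5 needs at least 3 loaded trips out, with a return between consecutive ones — at least 5 crossings.
The safety rule pushes this higher. Following every safe sequence of crossings, the most of the 5 that can be at the north bank as the raft arrives there on crossing 5 is 4 — never all 5.
So no plan with fewer than 7 crossings exists, and this one achieves 7:
1. Courier goes to the north bank with the goose and the terrier.  [the south bank: the grain, the hay, the sheep | the north bank: the goose, the terrier]
2. Courier goes back to the south bank with the terrier.  [the south bank: the grain, the hay, the sheep, the terrier | the north bank: the goose]
3. Courier goes to the north bank with the grain and the terrier.  [the south bank: the hay, the sheep | the north bank: the goose, the grain, the terrier]
4. Courier goes back to the south bank with the goose.  [the south bank: the goose, the hay, the sheep | the north bank: the grain, the terrier]
5. Courier goes to the north bank with the goose and the sheep.  [the south bank: the hay | the north bank: the goose, the grain, the sheep, the terrier]
6. Courier goes back to the south bank with the goose.  [the south bank: the goose, the hay | the north bank: the grain, the sheep, the terrier]
7. Courier goes to the north bank with the goose and the hay.  [the south bank: — | the north bank: the goose, the grain, the hay, the sheep, the terrier]

7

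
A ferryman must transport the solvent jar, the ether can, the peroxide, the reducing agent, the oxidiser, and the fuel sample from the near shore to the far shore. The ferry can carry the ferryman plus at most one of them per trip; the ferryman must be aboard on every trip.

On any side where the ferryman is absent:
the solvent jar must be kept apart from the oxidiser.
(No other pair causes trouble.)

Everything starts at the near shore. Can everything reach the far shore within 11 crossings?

Yes

Yes — this plan uses 11 crossings (≤ 11):
1. Ferryman goes to the far shore with the solvent jar.  [the near shore: the ether can, the fuel sample, the oxidiser, the peroxide, the reducing agent | the far shore: the solvent jar]
2. Ferryman goes back to the near shore alone.  [the near shore: the ether can, the fuel sample, the oxidiser, the peroxide, the reducing agent | the far shore: the solvent jar]
3. Ferryman goes to the far shore with the ether can.  [the near shore: the fuel sample, the oxidiser, the peroxide, the reducing agent | the far shore: the ether can, the solvent jar]
4. Ferryman goes back to the near shore alone.  [the near shore: the fuel sample, the oxidiser, the peroxide, the reducing agent | the far shore: the ether can, the solvent jar]
5. Ferryman goes to the far shore with the peroxide.  [the near shore: the fuel sample, the oxidiser, the reducing agent | the far shore: the ether can, the peroxide, the solvent jar]
6. Ferryman goes back to the near shore alone.  [the near shore: the fuel sample, the oxidiser, the reducing agent | the far shore: the ether can, the peroxide, the solvent jar]
7. Ferryman goes to the far shore with the reducing agent.  [the near shore: the fuel sample, the oxidiser | the far shore: the ether can, the peroxide, the reducing agent, the solvent jar]
8. Ferryman goes back to the near shore alone.  [the near shore: the fuel sample, the oxidiser | the far shore: the ether can, the peroxide, the reducing agent, the solvent jar]
9. Ferryman goes to the far shore with the fuel sample.  [the near shore: the oxidiser | the far shore: the ether can, the fuel sample, the peroxide, the reducing agent, the solvent jar]
10. Ferryman goes back to the near shore alone.  [the near shore: the oxidiser | the far shore: the ether can, the fuel sample, the peroxide, the reducing agent, the solvent jar]
11. Ferryman goes to the far shore with the oxidiser.  [the near shore: — | the far shore: the ether can, the fuel sample, the oxidiser, the peroxide, the reducing agent, the solvent jar]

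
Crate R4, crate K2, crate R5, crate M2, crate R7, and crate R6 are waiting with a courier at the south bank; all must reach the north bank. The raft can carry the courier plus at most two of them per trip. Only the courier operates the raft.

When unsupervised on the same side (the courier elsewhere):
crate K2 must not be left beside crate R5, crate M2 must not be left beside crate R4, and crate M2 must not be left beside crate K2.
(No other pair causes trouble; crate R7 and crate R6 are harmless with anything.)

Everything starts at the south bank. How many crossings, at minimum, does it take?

5

Counting alone: the courier can take at most 2 across per trip to the north bank, so moving all 6 needs at least 3 loaded trips out, with a return between consecutive ones — at least 5 crossings.
The plan below uses exactly 5 crossings, so it is optimal:
1. Courier goes to the north bank with crate K2 and crate R4.  [the south bank: crate M2, crate R5, crate R6, crate R7 | the north bank: crate K2, crate R4]
2. Courier goes back to the south bank alone.  [the south bank: crate M2, crate R5, crate R6, crate R7 | the north bank: crate K2, crate R4]
3. Courier goes to the north bank with crate R6 and crate R7.  [the south bank: crate M2, crate R5 | the north bank: crate K2, crate R4, crate R6, crate R7]
4. Courier goes back to the south bank alone.  [the south bank: crate M2, crate R5 | the north bank: crate K2, crate R4, crate R6, crate R7]
5. Courier goes to the north bank with crate M2 and crate R5.  [the south bank: — | the north bank: crate K2, crate M2, crate R4, crate R5, crate R6, crate R7]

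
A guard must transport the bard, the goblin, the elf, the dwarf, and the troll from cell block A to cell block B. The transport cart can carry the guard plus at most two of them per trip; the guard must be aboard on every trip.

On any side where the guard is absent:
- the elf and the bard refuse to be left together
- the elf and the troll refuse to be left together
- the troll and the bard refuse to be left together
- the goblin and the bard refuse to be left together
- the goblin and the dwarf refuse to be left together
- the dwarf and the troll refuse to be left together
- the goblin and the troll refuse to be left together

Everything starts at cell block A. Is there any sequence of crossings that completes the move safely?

Whatever the first load, the items left behind include a forbidden pair without the guard. No opening move is safe, so no plan exists.

No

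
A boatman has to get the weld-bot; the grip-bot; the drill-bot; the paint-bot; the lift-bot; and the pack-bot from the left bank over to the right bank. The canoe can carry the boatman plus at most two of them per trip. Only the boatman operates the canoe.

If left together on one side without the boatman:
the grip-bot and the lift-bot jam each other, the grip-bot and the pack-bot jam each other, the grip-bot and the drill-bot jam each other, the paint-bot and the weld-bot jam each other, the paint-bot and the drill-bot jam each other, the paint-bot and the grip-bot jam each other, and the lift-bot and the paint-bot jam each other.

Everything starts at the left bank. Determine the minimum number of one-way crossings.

Counting alone: the boatman can take at most 2 across per trip to the right bank, so moving all 6 needs at least 3 loaded trips out, with a return between consecutive ones — at least 5 crossings.
The safety rule pushes this higher. Following every safe sequence of crossings, the most of the 6 that can be at the right bank as the canoe arrives there on crossings 5, 7 is 4, 5 respectively — never all 6.
So no plan with fewer than 9 crossings exists, and this one achieves 9:
1. Boatman goes to the right bank with the grip-bot and the paint-bot.
2. Boatman goes back to the left bank with the grip-bot.
3. Boatman goes to the right bank with the grip-bot and the weld-bot.
4. Boatman goes back to the left bank with the paint-bot.
5. Boatman goes to the right bank with the drill-bot and the lift-bot.
6. Boatman goes back to the left bank with the grip-bot.
7. Boatman goes to the right bank with the grip-bot and the pack-bot.
8. Boatman goes back to the left bank with the grip-bot.
9. Boatman goes to the right bank with the grip-bot and the paint-bot.

9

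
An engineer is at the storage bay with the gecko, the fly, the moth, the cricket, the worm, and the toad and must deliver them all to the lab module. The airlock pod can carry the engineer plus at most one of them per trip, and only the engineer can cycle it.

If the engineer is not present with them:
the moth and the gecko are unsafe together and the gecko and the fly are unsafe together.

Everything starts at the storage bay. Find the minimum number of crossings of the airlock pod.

13

Counting alone: the engineer can take at most 1 across per trip to the lab module, so moving all 6 needs at least 6 loaded trips out, with a return between consecutive ones — at least 11 crossings.
The safety rule pushes this higher. Following every safe sequence of crossings, the most of the 6 that can be at the lab module as the airlock pod arrives there on crossing 11 is 5 — never all 6.
So no plan with fewer than 13 crossings exists, and this one achieves 13:
1. Engineer goes to the lab module with the gecko.  [the storage bay: the cricket, the fly, the moth, the toad, the worm | the lab module: the gecko]
2. Engineer goes back to the storage bay alone.  [the storage bay: the cricket, the fly, the moth, the toad, the worm | the lab module: the gecko]
3. Engineer goes to the lab module with the fly.  [the storage bay: the cricket, the moth, the toad, the worm | the lab module: the fly, the gecko]
4. Engineer goes back to the storage bay with the gecko.  [the storage bay: the cricket, the gecko, the moth, the toad, the worm | the lab module: the fly]
5. Engineer goes to the lab module with the moth.  [the storage bay: the cricket, the gecko, the toad, the worm | the lab module: the fly, the moth]
6. Engineer goes back to the storage bay alone.  [the storage bay: the cricket, the gecko, the toad, the worm | the lab module: the fly, the moth]
7. Engineer goes to the lab module with the cricket.  [the storage bay: the gecko, the toad, the worm | the lab module: the cricket, the fly, the moth]
8. Engineer goes back to the storage bay alone.  [the storage bay: the gecko, the toad, the worm | the lab module: the cricket, the fly, the moth]
9. Engineer goes to the lab module with the worm.  [the storage bay: the gecko, the toad | the lab module: the cricket, the fly, the moth, the worm]
10. Engineer goes back to the storage bay alone.  [the storage bay: the gecko, the toad | the lab module: the cricket, the fly, the moth, the worm]
11. Engineer goes to the lab module with the toad.  [the storage bay: the gecko | the lab module: the cricket, the fly, the moth, the toad, the worm]
12. Engineer goes back to the storage bay alone.  [the storage bay: the gecko | the lab module: the cricket, the fly, the moth, the toad, the worm]
13. Engineer goes to the lab module with the gecko.  [the storage bay: — | the lab module: the cricket, the fly, the gecko, the moth, the toad, the worm]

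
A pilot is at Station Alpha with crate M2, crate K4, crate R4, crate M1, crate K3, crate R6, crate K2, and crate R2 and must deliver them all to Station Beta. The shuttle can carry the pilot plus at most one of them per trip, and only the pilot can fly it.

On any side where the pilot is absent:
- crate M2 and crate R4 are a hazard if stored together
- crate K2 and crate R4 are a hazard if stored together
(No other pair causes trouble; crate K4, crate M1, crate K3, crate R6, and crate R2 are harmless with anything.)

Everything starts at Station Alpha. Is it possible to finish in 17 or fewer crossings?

Yes

Yes — this plan uses 17 crossings (≤ 17):
1. Pilot goes to Station Beta with crate R4.  [Station Alpha: crate K2, crate K3, crate K4, crate M1, crate M2, crate R2, crate R6 | Station Beta: crate R4]
2. Pilot goes back to Station Alpha alone.  [Station Alpha: crate K2, crate K3, crate K4, crate M1, crate M2, crate R2, crate R6 | Station Beta: crate R4]
3. Pilot goes to Station Beta with crate M2.  [Station Alpha: crate K2, crate K3, crate K4, crate M1, crate R2, crate R6 | Station Beta: crate M2, crate R4]
4. Pilot goes back to Station Alpha with crate R4.  [Station Alpha: crate K2, crate K3, crate K4, crate M1, crate R2, crate R4, crate R6 | Station Beta: crate M2]
5. Pilot goes to Station Beta with crate K2.  [Station Alpha: crate K3, crate K4, crate M1, crate R2, crate R4, crate R6 | Station Beta: crate K2, crate M2]
6. Pilot goes back to Station Alpha alone.  [Station Alpha: crate K3, crate K4, crate M1, crate R2, crate R4, crate R6 | Station Beta: crate K2, crate M2]
7. Pilot goes to Station Beta with crate K4.  [Station Alpha: crate K3, crate M1, crate R2, crate R4, crate R6 | Station Beta: crate K2, crate K4, crate M2]
8. Pilot goes back to Station Alpha alone.  [Station Alpha: crate K3, crate M1, crate R2, crate R4, crate R6 | Station Beta: crate K2, crate K4, crate M2]
9. Pilot goes to Station Beta with crate M1.  [Station Alpha: crate K3, crate R2, crate R4, crate R6 | Station Beta: crate K2, crate K4, crate M1, crate M2]
10. Pilot goes back to Station Alpha alone.  [Station Alpha: crate K3, crate R2, crate R4, crate R6 | Station Beta: crate K2, crate K4, crate M1, crate M2]
11. Pilot goes to Station Beta with crate K3.  [Station Alpha: crate R2, crate R4, crate R6 | Station Beta: crate K2, crate K3, crate K4, crate M1, crate M2]
12. Pilot goes back to Station Alpha alone.  [Station Alpha: crate R2, crate R4, crate R6 | Station Beta: crate K2, crate K3, crate K4, crate M1, crate M2]
13. Pilot goes to Station Beta with crate R6.  [Station Alpha: crate R2, crate R4 | Station Beta: crate K2, crate K3, crate K4, crate M1, crate M2, crate R6]
14. Pilot goes back to Station Alpha alone.  [Station Alpha: crate R2, crate R4 | Station Beta: crate K2, crate K3, crate K4, crate M1, crate M2, crate R6]
15. Pilot goes to Station Beta with crate R2.  [Station Alpha: crate R4 | Station Beta: crate K2, crate K3, crate K4, crate M1, crate M2, crate R2, crate R6]
16. Pilot goes back to Station Alpha alone.  [Station Alpha: crate R4 | Station Beta: crate K2, crate K3, crate K4, crate M1, crate M2, crate R2, crate R6]
17. Pilot goes to Station Beta with crate R4.  [Station Alpha: — | Station Beta: crate K2, crate K3, crate K4, crate M1, crate M2, crate R2, crate R4, crate R6]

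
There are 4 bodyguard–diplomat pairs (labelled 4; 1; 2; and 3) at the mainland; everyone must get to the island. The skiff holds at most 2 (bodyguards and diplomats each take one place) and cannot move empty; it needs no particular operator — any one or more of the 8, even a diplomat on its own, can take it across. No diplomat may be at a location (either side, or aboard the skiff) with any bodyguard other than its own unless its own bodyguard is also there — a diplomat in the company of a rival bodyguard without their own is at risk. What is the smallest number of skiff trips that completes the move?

impossible

Following every safe sequence of crossings from the start, the most of the 8 that can be at the island as the skiff arrives there on crossings 1, 3, 5 is 2, 3, 4 respectively; the best ever achieved is 4 of 8.
From crossing 7 on, no configuration arises that was not already reachable earlier: only 44 distinct safe configurations (who is on which side, and where the skiff is) can ever be reached, none of them has everyone across, and every continuation just revisits them. So no valid plan exists.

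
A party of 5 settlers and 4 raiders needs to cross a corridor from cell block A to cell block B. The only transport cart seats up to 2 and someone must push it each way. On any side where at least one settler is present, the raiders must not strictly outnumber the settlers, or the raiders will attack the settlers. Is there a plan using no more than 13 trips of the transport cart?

No

Counting alone: each trip to cell block B takes at most 2 across and each return brings at least 1 back, so after t trips out (and t−1 returns) at most 2t − (t−1) of the 9 are across; that first reaches 9 at t = 8, so at least 15 crossings are needed.
Since 13 < 15, 13 crossings cannot be enough. (The shortest complete plan in fact takes 15:)
1. 2 raiders → cell block B.  (cell block A: 5S 2R; cell block B: 0S 2R)
2. 1 raider ← cell block A.  (cell block A: 5S 3R; cell block B: 0S 1R)
3. 2 raiders → cell block B.  (cell block A: 5S 1R; cell block B: 0S 3R)
4. 1 raider ← cell block A.  (cell block A: 5S 2R; cell block B: 0S 2R)
5. 2 settlers → cell block B.  (cell block A: 3S 2R; cell block B: 2S 2R)
6. 1 raider ← cell block A.  (cell block A: 3S 3R; cell block B: 2S 1R)
7. 1 settler and 1 raider → cell block B.  (cell block A: 2S 2R; cell block B: 3S 2R)
8. 1 settler ← cell block A.  (cell block A: 3S 2R; cell block B: 2S 2R)
9. 1 settler and 1 raider → cell block B.  (cell block A: 2S 1R; cell block B: 3S 3R)
10. 1 raider ← cell block A.  (cell block A: 2S 2R; cell block B: 3S 2R)
11. 1 settler and 1 raider → cell block B.  (cell block A: 1S 1R; cell block B: 4S 3R)
12. 1 settler ← cell block A.  (cell block A: 2S 1R; cell block B: 3S 3R)
13. 1 settler and 1 raider → cell block B.  (cell block A: 1S 0R; cell block B: 4S 4R)
14. 1 raider ← cell block A.  (cell block A: 1S 1R; cell block B: 4S 3R)
15. 1 settler and 1 raider → cell block B.  (cell block A: 0S 0R; cell block B: 5S 4R)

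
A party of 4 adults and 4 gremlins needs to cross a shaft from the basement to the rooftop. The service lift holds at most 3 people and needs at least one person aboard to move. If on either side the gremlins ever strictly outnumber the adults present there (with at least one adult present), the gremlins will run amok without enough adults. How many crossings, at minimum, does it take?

9

Counting alone: each trip to the rooftop takes at most 3 across and each return brings at least 1 back, so after t trips out (and t−1 returns) at most 3t − (t−1) of the 8 are across; that first reaches 8 at t = 4, so at least 7 crossings are needed.
The safety rule pushes this higher. Following every safe sequence of crossings, the most of the 8 that can be at the rooftop as the service lift arrives there on crossing 7 is 7 — never all 8.
So no plan with fewer than 9 crossings exists, and this one achieves 9:
1. 2 gremlins → the rooftop.  (the basement: 4A 2G; the rooftop: 0A 2G)
2. 1 gremlin ← the basement.  (the basement: 4A 3G; the rooftop: 0A 1G)
3. 3 gremlins → the rooftop.  (the basement: 4A 0G; the rooftop: 0A 4G)
4. 1 gremlin ← the basement.  (the basement: 4A 1G; the rooftop: 0A 3G)
5. 3 adults → the rooftop.  (the basement: 1A 1G; the rooftop: 3A 3G)
6. 1 adult and 1 gremlin ← the basement.  (the basement: 2A 2G; the rooftop: 2A 2G)
7. 2 adults → the rooftop.  (the basement: 0A 2G; the rooftop: 4A 2G)
8. 1 gremlin ← the basement.  (the basement: 0A 3G; the rooftop: 4A 1G)
9. 3 gremlins → the rooftop.  (the basement: 0A 0G; the rooftop: 4A 4G)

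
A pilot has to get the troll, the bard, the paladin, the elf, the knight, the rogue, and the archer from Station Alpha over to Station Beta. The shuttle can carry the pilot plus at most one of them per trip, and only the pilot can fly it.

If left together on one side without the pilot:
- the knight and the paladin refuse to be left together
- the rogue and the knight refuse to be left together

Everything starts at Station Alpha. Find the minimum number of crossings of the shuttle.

Counting alone: the pilot can take at most 1 across per trip to Station Beta, so moving all 7 needs at least 7 loaded trips out, with a return between consecutive ones — at least 13 crossings.
The safety rule pushes this higher. Following every safe sequence of crossings, the most of the 7 that can be at Station Beta as the shuttle arrives there on crossing 13 is 6 — never all 7.
So no plan with fewer than 15 crossings exists, and this one achieves 15:
1. Pilot goes to Station Beta with the knight.
2. Pilot goes back to Station Alpha alone.
3. Pilot goes to Station Beta with the troll.
4. Pilot goes back to Station Alpha alone.
5. Pilot goes to Station Beta with the bard.
6. Pilot goes back to Station Alpha alone.
7. Pilot goes to Station Beta with the paladin.
8. Pilot goes back to Station Alpha with the knight.
9. Pilot goes to Station Beta with the rogue.
10. Pilot goes back to Station Alpha alone.
11. Pilot goes to Station Beta with the elf.
12. Pilot goes back to Station Alpha alone.
13. Pilot goes to Station Beta with the archer.
14. Pilot goes back to Station Alpha alone.
15. Pilot goes to Station Beta with the knight.

15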